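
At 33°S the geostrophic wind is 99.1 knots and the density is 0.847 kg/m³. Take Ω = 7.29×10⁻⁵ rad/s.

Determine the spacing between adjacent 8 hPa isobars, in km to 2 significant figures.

Coriolis parameter at 33°S:
f = 2Ω sin φ = 2 × 7.29×10⁻⁵ × sin 33° = 7.94×10⁻⁵ s⁻¹
Wind speed in SI: 99.1 knots = 51.0 m/s
Geostrophic balance rearranged: |∂P/∂n| = f ρ V_g
|∂P/∂n| = 7.94×10⁻⁵ × 0.847 × 51.0 = 3.43×10⁻³ Pa/m
Isobar spacing: Δn = ΔP/|∂P/∂n| = 800 Pa / 3.43×10⁻³ Pa/m = 233307 m ≈ 230 km

230 km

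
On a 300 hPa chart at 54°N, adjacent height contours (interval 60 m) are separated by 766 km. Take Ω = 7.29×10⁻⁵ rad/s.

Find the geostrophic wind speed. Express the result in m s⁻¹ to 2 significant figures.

6.5 m s⁻¹

Coriolis parameter at 54°N:
f = 2Ω sin φ = 2 × 7.29×10⁻⁵ × sin 54° = 1.18×10⁻⁴ s⁻¹
Height gradient: |∂Z/∂n| = 60 m / 766000 m = 7.83×10⁻⁵
On a pressure surface, geostrophic balance gives V_g = (g/f)|∂Z/∂n|:
V_g = 9.81 × 7.83×10⁻⁵ / 1.18×10⁻⁴ = 6.51 m/s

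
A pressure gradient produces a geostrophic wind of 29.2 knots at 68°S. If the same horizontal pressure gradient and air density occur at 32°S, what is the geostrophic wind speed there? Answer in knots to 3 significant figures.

51.1 knots

With the same pressure gradient and density, V_g ∝ 1/f ∝ 1/sin φ.
V₂ = V₁ · sin φ₁ / sin φ₂ = 29.2 × sin 68° / sin 32°
V₂ = 29.2 × 0.9272/0.5299 = 51.1 knots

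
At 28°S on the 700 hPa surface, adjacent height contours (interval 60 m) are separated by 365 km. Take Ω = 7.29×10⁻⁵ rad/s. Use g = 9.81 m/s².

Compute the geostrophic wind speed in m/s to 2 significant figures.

24 m/s

Coriolis parameter at 28°S:
f = 2Ω sin φ = 2 × 7.29×10⁻⁵ × sin 28° = 6.84×10⁻⁵ s⁻¹
Height gradient: |∂Z/∂n| = 60 m / 365000 m = 1.64×10⁻⁴
On a pressure surface, geostrophic balance gives V_g = (g/f)|∂Z/∂n|:
V_g = 9.81 × 1.64×10⁻⁴ / 6.84×10⁻⁵ = 23.6 m/s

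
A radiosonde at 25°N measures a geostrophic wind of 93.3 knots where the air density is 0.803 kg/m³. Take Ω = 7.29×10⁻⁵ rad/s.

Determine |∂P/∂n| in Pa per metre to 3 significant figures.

Coriolis parameter at 25°N:
f = 2Ω sin φ = 2 × 7.29×10⁻⁵ × sin 25° = 6.16×10⁻⁵ s⁻¹
Wind speed in SI: 93.3 knots = 48.0 m/s
Geostrophic balance rearranged: |∂P/∂n| = f ρ V_g
|∂P/∂n| = 6.16×10⁻⁵ × 0.803 × 48.0 = 2.37×10⁻³ Pa/m

2.37×10⁻³ Pa/m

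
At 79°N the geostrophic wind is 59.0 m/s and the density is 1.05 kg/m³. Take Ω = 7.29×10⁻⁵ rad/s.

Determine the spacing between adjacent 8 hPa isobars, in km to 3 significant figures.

90.2 km

Coriolis parameter at 79°N:
f = 2Ω sin φ = 2 × 7.29×10⁻⁵ × sin 79° = 1.43×10⁻⁴ s⁻¹
Geostrophic balance rearranged: |∂P/∂n| = f ρ V_g
|∂P/∂n| = 1.43×10⁻⁴ × 1.05 × 59.0 = 8.87×10⁻³ Pa/m
Isobar spacing: Δn = ΔP/|∂P/∂n| = 800 Pa / 8.87×10⁻³ Pa/m = 90229 m ≈ 90.2 km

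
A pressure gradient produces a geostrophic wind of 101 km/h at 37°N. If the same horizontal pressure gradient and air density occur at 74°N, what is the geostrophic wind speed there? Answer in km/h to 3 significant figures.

63.2 km/h

With the same pressure gradient and density, V_g ∝ 1/f ∝ 1/sin φ.
V₂ = V₁ · sin φ₁ / sin φ₂ = 101 × sin 37° / sin 74°
V₂ = 101 × 0.6018/0.9613 = 63.2 km/h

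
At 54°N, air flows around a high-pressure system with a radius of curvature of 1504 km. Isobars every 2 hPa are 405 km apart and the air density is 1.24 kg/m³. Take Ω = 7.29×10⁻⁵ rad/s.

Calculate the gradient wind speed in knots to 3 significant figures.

Coriolis parameter at 54°N:
f = 2Ω sin φ = 2 × 7.29×10⁻⁵ × sin 54° = 1.18×10⁻⁴ s⁻¹
Pressure gradient: |∂P/∂n| = 200 Pa / 405000 m = 4.94×10⁻⁴ Pa/m
Geostrophic speed: V_g = |∂P/∂n|/(fρ) = 4.94×10⁻⁴/(1.18×10⁻⁴ × 1.24) = 3.38 m/s
Around a high, pressure-gradient force acts outward with centrifugal, so Coriolis balances both:
fV = (1/ρ)|∂P/∂n| + V²/R  →  V² − fR·V + fR·V_g = 0
With fR = 1.18×10⁻⁴ × 1504×10³ m = 177 m/s:
V = [fR − √((fR)² − 4 fR V_g)]/2 = [177 − √(177² − 4×177×3.38)]/2 = 3.44 m/s
Supergeostrophic (V > V_g = 3.38 m/s), as expected around a high.
Converting: 3.44 m/s × 1.944 = 6.69 knots

6.69 knots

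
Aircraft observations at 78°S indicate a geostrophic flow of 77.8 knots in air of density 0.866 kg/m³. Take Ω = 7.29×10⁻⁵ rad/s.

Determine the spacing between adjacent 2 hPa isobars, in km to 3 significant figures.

Coriolis parameter at 78°S:
f = 2Ω sin φ = 2 × 7.29×10⁻⁵ × sin 78° = 1.43×10⁻⁴ s⁻¹
Wind speed in SI: 77.8 knots = 40.0 m/s
Geostrophic balance rearranged: |∂P/∂n| = f ρ V_g
|∂P/∂n| = 1.43×10⁻⁴ × 0.866 × 40.0 = 4.94×10⁻³ Pa/m
Isobar spacing: Δn = ΔP/|∂P/∂n| = 200 Pa / 4.94×10⁻³ Pa/m = 40461 m ≈ 40.5 km

40.5 km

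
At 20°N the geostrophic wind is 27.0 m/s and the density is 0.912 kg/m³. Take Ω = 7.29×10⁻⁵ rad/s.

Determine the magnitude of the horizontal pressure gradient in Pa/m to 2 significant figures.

1.2×10⁻³ Pa/m

Coriolis parameter at 20°N:
f = 2Ω sin φ = 2 × 7.29×10⁻⁵ × sin 20° = 4.99×10⁻⁵ s⁻¹
Geostrophic balance rearranged: |∂P/∂n| = f ρ V_g
|∂P/∂n| = 4.99×10⁻⁵ × 0.912 × 27.0 = 1.23×10⁻³ Pa/m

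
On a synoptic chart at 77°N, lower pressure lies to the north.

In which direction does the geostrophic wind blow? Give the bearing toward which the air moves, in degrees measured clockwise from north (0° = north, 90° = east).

The pressure-gradient force points toward the north (bearing 000°).
Geostrophic balance: in the Northern Hemisphere the Coriolis force deflects motion to the right, so the geostrophic wind blows 90° to the right of the pressure-gradient force (low pressure on the left).
Rotating 000° by 90° clockwise gives 090° — the wind blows toward the east.

090°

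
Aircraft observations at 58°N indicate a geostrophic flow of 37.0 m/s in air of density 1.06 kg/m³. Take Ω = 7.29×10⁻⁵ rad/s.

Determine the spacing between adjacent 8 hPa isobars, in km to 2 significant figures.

Coriolis parameter at 58°N:
f = 2Ω sin φ = 2 × 7.29×10⁻⁵ × sin 58° = 1.24×10⁻⁴ s⁻¹
Geostrophic balance rearranged: |∂P/∂n| = f ρ V_g
|∂P/∂n| = 1.24×10⁻⁴ × 1.06 × 37.0 = 4.85×10⁻³ Pa/m
Isobar spacing: Δn = ΔP/|∂P/∂n| = 800 Pa / 4.85×10⁻³ Pa/m = 164970 m ≈ 160 km

160 km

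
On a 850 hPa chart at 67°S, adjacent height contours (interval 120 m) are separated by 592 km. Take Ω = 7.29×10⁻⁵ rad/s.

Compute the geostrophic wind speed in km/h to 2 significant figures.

Coriolis parameter at 67°S:
f = 2Ω sin φ = 2 × 7.29×10⁻⁵ × sin 67° = 1.34×10⁻⁴ s⁻¹
Height gradient: |∂Z/∂n| = 120 m / 592000 m = 2.03×10⁻⁴
On a pressure surface, geostrophic balance gives V_g = (g/f)|∂Z/∂n|:
V_g = 9.81 × 2.03×10⁻⁴ / 1.34×10⁻⁴ = 14.8 m/s
Converting: 14.8 m/s × 3.6 = 53 km/h

53 km/h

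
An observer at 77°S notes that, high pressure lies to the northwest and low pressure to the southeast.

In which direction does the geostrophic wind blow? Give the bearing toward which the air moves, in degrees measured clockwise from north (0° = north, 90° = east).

045°

The pressure-gradient force points toward the southeast (bearing 135°).
Geostrophic balance: in the Southern Hemisphere the Coriolis force deflects motion to the left, so the geostrophic wind blows 90° to the left of the pressure-gradient force (low pressure on the right).
Rotating 135° by 90° counterclockwise gives 045° — the wind blows toward the northeast.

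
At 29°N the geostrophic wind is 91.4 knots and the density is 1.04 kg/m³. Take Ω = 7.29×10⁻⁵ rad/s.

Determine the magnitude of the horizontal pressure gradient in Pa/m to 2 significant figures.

3.5×10⁻³ Pa/m

Coriolis parameter at 29°N:
f = 2Ω sin φ = 2 × 7.29×10⁻⁵ × sin 29° = 7.07×10⁻⁵ s⁻¹
Wind speed in SI: 91.4 knots = 47.0 m/s
Geostrophic balance rearranged: |∂P/∂n| = f ρ V_g
|∂P/∂n| = 7.07×10⁻⁵ × 1.04 × 47.0 = 3.46×10⁻³ Pa/m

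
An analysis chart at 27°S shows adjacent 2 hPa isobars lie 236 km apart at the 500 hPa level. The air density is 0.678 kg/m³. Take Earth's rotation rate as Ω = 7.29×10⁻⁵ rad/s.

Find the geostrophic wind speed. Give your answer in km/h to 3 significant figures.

68.0 km/h

Coriolis parameter at 27°S:
f = 2Ω sin φ = 2 × 7.29×10⁻⁵ × sin 27° = 6.62×10⁻⁵ s⁻¹
Pressure gradient: |∂P/∂n| = 200 Pa / 236000 m = 8.47×10⁻⁴ Pa/m
Geostrophic balance (pressure-gradient force = Coriolis force):
V_g = (1/(fρ)) |∂P/∂n| = 8.47×10⁻⁴ / (6.62×10⁻⁵ × 0.678) = 18.9 m/s
Converting: 18.9 m/s × 3.6 = 68.0 km/h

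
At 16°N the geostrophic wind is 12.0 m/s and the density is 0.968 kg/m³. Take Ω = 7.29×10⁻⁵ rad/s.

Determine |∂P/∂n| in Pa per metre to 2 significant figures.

4.7×10⁻⁴ Pa/m

Coriolis parameter at 16°N:
f = 2Ω sin φ = 2 × 7.29×10⁻⁵ × sin 16° = 4.02×10⁻⁵ s⁻¹
Geostrophic balance rearranged: |∂P/∂n| = f ρ V_g
|∂P/∂n| = 4.02×10⁻⁵ × 0.968 × 12.0 = 4.67×10⁻⁴ Pa/m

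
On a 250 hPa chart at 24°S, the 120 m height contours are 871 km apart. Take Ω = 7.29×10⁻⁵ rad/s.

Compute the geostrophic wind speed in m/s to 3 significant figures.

22.8 m/s

Coriolis parameter at 24°S:
f = 2Ω sin φ = 2 × 7.29×10⁻⁵ × sin 24° = 5.93×10⁻⁵ s⁻¹
Height gradient: |∂Z/∂n| = 120 m / 871000 m = 1.38×10⁻⁴
On a pressure surface, geostrophic balance gives V_g = (g/f)|∂Z/∂n|:
V_g = 9.81 × 1.38×10⁻⁴ / 5.93×10⁻⁵ = 22.8 m/s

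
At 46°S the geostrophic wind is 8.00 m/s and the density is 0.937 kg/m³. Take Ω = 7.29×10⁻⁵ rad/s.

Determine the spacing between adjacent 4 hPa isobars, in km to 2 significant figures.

Coriolis parameter at 46°S:
f = 2Ω sin φ = 2 × 7.29×10⁻⁵ × sin 46° = 1.05×10⁻⁴ s⁻¹
Geostrophic balance rearranged: |∂P/∂n| = f ρ V_g
|∂P/∂n| = 1.05×10⁻⁴ × 0.937 × 8.00 = 7.86×10⁻⁴ Pa/m
Isobar spacing: Δn = ΔP/|∂P/∂n| = 400 Pa / 7.86×10⁻⁴ Pa/m = 508790 m ≈ 510 km

510 km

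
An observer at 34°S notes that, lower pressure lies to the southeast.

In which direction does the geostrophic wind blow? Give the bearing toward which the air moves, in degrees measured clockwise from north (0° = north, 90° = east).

045°

The pressure-gradient force points toward the southeast (bearing 135°).
Geostrophic balance: in the Southern Hemisphere the Coriolis force deflects motion to the left, so the geostrophic wind blows 90° to the left of the pressure-gradient force (low pressure on the right).
Rotating 135° by 90° counterclockwise gives 045° — the wind blows toward the northeast.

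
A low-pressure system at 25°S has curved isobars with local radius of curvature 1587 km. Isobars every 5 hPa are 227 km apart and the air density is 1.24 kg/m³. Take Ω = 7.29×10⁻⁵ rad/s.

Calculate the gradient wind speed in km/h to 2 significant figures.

84 km/h

Coriolis parameter at 25°S:
f = 2Ω sin φ = 2 × 7.29×10⁻⁵ × sin 25° = 6.16×10⁻⁵ s⁻¹
Pressure gradient: |∂P/∂n| = 500 Pa / 227000 m = 2.20×10⁻³ Pa/m
Geostrophic speed: V_g = |∂P/∂n|/(fρ) = 2.20×10⁻³/(6.16×10⁻⁵ × 1.24) = 28.8 m/s
Around a low, centrifugal force acts outward with Coriolis, so pressure-gradient force balances both:
(1/ρ)|∂P/∂n| = fV + V²/R  →  V² + fR·V − fR·V_g = 0
With fR = 6.16×10⁻⁵ × 1587×10³ m = 97.8 m/s:
V = [−fR + √((fR)² + 4 fR V_g)]/2 = [−97.8 + √(97.8² + 4×97.8×28.8)]/2 = 23.3 m/s
Subgeostrophic (V < V_g = 28.8 m/s), as expected around a low.
Converting: 23.3 m/s × 3.6 = 84 km/h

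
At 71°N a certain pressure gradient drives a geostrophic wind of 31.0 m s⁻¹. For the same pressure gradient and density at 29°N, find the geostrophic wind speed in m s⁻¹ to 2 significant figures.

With the same pressure gradient and density, V_g ∝ 1/f ∝ 1/sin φ.
V₂ = V₁ · sin φ₁ / sin φ₂ = 31.0 × sin 71° / sin 29°
V₂ = 31.0 × 0.9455/0.4848 = 60 m s⁻¹

60 m s⁻¹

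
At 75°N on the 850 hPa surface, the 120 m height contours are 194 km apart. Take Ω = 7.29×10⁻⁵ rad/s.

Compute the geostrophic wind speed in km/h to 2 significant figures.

160 km/h

Coriolis parameter at 75°N:
f = 2Ω sin φ = 2 × 7.29×10⁻⁵ × sin 75° = 1.41×10⁻⁴ s⁻¹
Height gradient: |∂Z/∂n| = 120 m / 194000 m = 6.19×10⁻⁴
On a pressure surface, geostrophic balance gives V_g = (g/f)|∂Z/∂n|:
V_g = 9.81 × 6.19×10⁻⁴ / 1.41×10⁻⁴ = 43.1 m/s
Converting: 43.1 m/s × 3.6 = 160 km/h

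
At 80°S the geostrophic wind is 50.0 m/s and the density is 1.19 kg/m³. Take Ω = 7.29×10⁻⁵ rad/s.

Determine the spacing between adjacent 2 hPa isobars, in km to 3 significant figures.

Coriolis parameter at 80°S:
f = 2Ω sin φ = 2 × 7.29×10⁻⁵ × sin 80° = 1.44×10⁻⁴ s⁻¹
Geostrophic balance rearranged: |∂P/∂n| = f ρ V_g
|∂P/∂n| = 1.44×10⁻⁴ × 1.19 × 50.0 = 8.54×10⁻³ Pa/m
Isobar spacing: Δn = ΔP/|∂P/∂n| = 200 Pa / 8.54×10⁻³ Pa/m = 23410 m ≈ 23.4 km

23.4 km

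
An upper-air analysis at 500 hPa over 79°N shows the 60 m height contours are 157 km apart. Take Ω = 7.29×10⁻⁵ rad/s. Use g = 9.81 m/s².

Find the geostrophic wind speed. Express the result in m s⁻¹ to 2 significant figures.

Coriolis parameter at 79°N:
f = 2Ω sin φ = 2 × 7.29×10⁻⁵ × sin 79° = 1.43×10⁻⁴ s⁻¹
Height gradient: |∂Z/∂n| = 60 m / 157000 m = 3.82×10⁻⁴
On a pressure surface, geostrophic balance gives V_g = (g/f)|∂Z/∂n|:
V_g = 9.81 × 3.82×10⁻⁴ / 1.43×10⁻⁴ = 26.2 m/s

26 m s⁻¹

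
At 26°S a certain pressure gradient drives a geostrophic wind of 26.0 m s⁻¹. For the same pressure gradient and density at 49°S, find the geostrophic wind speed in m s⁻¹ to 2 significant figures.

With the same pressure gradient and density, V_g ∝ 1/f ∝ 1/sin φ.
V₂ = V₁ · sin φ₁ / sin φ₂ = 26.0 × sin 26° / sin 49°
V₂ = 26.0 × 0.4384/0.7547 = 15 m s⁻¹

15 m s⁻¹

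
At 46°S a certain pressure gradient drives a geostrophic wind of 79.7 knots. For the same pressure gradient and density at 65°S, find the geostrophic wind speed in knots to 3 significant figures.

With the same pressure gradient and density, V_g ∝ 1/f ∝ 1/sin φ.
V₂ = V₁ · sin φ₁ / sin φ₂ = 79.7 × sin 46° / sin 65°
V₂ = 79.7 × 0.7193/0.9063 = 63.3 knots

63.3 knots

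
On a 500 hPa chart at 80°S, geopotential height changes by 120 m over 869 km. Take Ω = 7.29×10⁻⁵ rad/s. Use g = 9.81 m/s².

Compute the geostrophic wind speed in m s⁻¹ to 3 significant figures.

Coriolis parameter at 80°S:
f = 2Ω sin φ = 2 × 7.29×10⁻⁵ × sin 80° = 1.44×10⁻⁴ s⁻¹
Height gradient: |∂Z/∂n| = 120 m / 869000 m = 1.38×10⁻⁴
On a pressure surface, geostrophic balance gives V_g = (g/f)|∂Z/∂n|:
V_g = 9.81 × 1.38×10⁻⁴ / 1.44×10⁻⁴ = 9.43 m/s

9.43 m s⁻¹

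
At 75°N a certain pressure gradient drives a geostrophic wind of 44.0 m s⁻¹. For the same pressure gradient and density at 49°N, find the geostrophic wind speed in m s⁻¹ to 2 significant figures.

56 m s⁻¹

With the same pressure gradient and density, V_g ∝ 1/f ∝ 1/sin φ.
V₂ = V₁ · sin φ₁ / sin φ₂ = 44.0 × sin 75° / sin 49°
V₂ = 44.0 × 0.9659/0.7547 = 56 m s⁻¹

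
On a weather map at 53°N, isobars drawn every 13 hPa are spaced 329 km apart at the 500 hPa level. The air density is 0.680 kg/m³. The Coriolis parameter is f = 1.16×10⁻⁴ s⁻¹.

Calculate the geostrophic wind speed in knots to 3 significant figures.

97.4 knots

Pressure gradient: |∂P/∂n| = 1300 Pa / 329000 m = 3.95×10⁻³ Pa/m
Geostrophic balance (pressure-gradient force = Coriolis force):
V_g = (1/(fρ)) |∂P/∂n| = 3.95×10⁻³ / (1.16×10⁻⁴ × 0.680) = 50.1 m/s
Converting: 50.1 m/s × 1.944 = 97.4 knots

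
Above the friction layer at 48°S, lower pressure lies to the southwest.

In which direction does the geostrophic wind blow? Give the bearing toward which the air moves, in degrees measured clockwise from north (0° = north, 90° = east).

135°

The pressure-gradient force points toward the southwest (bearing 225°).
Geostrophic balance: in the Southern Hemisphere the Coriolis force deflects motion to the left, so the geostrophic wind blows 90° to the left of the pressure-gradient force (low pressure on the right).
Rotating 225° by 90° counterclockwise gives 135° — the wind blows toward the southeast.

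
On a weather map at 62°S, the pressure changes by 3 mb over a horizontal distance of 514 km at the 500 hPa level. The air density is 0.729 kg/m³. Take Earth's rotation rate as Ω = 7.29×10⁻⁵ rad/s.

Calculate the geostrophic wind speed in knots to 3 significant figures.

Coriolis parameter at 62°S:
f = 2Ω sin φ = 2 × 7.29×10⁻⁵ × sin 62° = 1.29×10⁻⁴ s⁻¹
Pressure gradient: |∂P/∂n| = 300 Pa / 514000 m = 5.84×10⁻⁴ Pa/m
Geostrophic balance (pressure-gradient force = Coriolis force):
V_g = (1/(fρ)) |∂P/∂n| = 5.84×10⁻⁴ / (1.29×10⁻⁴ × 0.729) = 6.22 m/s
Converting: 6.22 m/s × 1.944 = 12.1 knots

12.1 knots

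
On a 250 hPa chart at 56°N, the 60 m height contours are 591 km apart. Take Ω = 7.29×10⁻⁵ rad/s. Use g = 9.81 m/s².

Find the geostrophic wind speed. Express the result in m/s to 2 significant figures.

Coriolis parameter at 56°N:
f = 2Ω sin φ = 2 × 7.29×10⁻⁵ × sin 56° = 1.21×10⁻⁴ s⁻¹
Height gradient: |∂Z/∂n| = 60 m / 591000 m = 1.02×10⁻⁴
On a pressure surface, geostrophic balance gives V_g = (g/f)|∂Z/∂n|:
V_g = 9.81 × 1.02×10⁻⁴ / 1.21×10⁻⁴ = 8.24 m/s

8.2 m/s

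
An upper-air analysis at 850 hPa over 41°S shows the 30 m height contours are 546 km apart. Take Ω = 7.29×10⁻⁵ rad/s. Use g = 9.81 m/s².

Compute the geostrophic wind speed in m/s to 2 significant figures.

Coriolis parameter at 41°S:
f = 2Ω sin φ = 2 × 7.29×10⁻⁵ × sin 41° = 9.57×10⁻⁵ s⁻¹
Height gradient: |∂Z/∂n| = 30 m / 546000 m = 5.49×10⁻⁵
On a pressure surface, geostrophic balance gives V_g = (g/f)|∂Z/∂n|:
V_g = 9.81 × 5.49×10⁻⁵ / 9.57×10⁻⁵ = 5.64 m/s

5.6 m/s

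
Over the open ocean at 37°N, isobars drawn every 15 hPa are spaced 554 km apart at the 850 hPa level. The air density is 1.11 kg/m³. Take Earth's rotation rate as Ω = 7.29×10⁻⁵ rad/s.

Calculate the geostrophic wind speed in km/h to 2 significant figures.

100 km/h

Coriolis parameter at 37°N:
f = 2Ω sin φ = 2 × 7.29×10⁻⁵ × sin 37° = 8.77×10⁻⁵ s⁻¹
Pressure gradient: |∂P/∂n| = 1500 Pa / 554000 m = 2.71×10⁻³ Pa/m
Geostrophic balance (pressure-gradient force = Coriolis force):
V_g = (1/(fρ)) |∂P/∂n| = 2.71×10⁻³ / (8.77×10⁻⁵ × 1.11) = 27.8 m/s
Converting: 27.8 m/s × 3.6 = 100 km/h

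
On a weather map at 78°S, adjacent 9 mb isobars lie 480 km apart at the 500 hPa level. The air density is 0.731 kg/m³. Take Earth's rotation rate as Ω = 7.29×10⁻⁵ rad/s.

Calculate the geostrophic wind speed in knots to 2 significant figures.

35 knots

Coriolis parameter at 78°S:
f = 2Ω sin φ = 2 × 7.29×10⁻⁵ × sin 78° = 1.43×10⁻⁴ s⁻¹
Pressure gradient: |∂P/∂n| = 900 Pa / 480000 m = 1.88×10⁻³ Pa/m
Geostrophic balance (pressure-gradient force = Coriolis force):
V_g = (1/(fρ)) |∂P/∂n| = 1.88×10⁻³ / (1.43×10⁻⁴ × 0.731) = 18.0 m/s
Converting: 18.0 m/s × 1.944 = 35 knots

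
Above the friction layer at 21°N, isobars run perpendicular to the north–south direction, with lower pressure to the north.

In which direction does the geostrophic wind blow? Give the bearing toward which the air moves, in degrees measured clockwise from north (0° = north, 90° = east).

The pressure-gradient force points toward the north (bearing 000°).
Geostrophic balance: in the Northern Hemisphere the Coriolis force deflects motion to the right, so the geostrophic wind blows 90° to the right of the pressure-gradient force (low pressure on the left).
Rotating 000° by 90° clockwise gives 090° — the wind blows toward the east.

090°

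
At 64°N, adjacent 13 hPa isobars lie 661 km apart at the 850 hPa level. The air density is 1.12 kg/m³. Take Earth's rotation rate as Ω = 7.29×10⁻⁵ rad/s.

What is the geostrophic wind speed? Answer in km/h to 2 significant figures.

Coriolis parameter at 64°N:
f = 2Ω sin φ = 2 × 7.29×10⁻⁵ × sin 64° = 1.31×10⁻⁴ s⁻¹
Pressure gradient: |∂P/∂n| = 1300 Pa / 661000 m = 1.97×10⁻³ Pa/m
Geostrophic balance (pressure-gradient force = Coriolis force):
V_g = (1/(fρ)) |∂P/∂n| = 1.97×10⁻³ / (1.31×10⁻⁴ × 1.12) = 13.4 m/s
Converting: 13.4 m/s × 3.6 = 48 km/h

48 km/h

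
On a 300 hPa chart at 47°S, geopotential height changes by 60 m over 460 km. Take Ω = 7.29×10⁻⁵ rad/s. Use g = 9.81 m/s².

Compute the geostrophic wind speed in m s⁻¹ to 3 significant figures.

Coriolis parameter at 47°S:
f = 2Ω sin φ = 2 × 7.29×10⁻⁵ × sin 47° = 1.07×10⁻⁴ s⁻¹
Height gradient: |∂Z/∂n| = 60 m / 460000 m = 1.30×10⁻⁴
On a pressure surface, geostrophic balance gives V_g = (g/f)|∂Z/∂n|:
V_g = 9.81 × 1.30×10⁻⁴ / 1.07×10⁻⁴ = 12.0 m/s

12.0 m s⁻¹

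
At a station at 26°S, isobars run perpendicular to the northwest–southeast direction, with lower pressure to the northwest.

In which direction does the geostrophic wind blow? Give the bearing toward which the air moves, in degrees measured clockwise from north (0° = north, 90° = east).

225°

The pressure-gradient force points toward the northwest (bearing 315°).
Geostrophic balance: in the Southern Hemisphere the Coriolis force deflects motion to the left, so the geostrophic wind blows 90° to the left of the pressure-gradient force (low pressure on the right).
Rotating 315° by 90° counterclockwise gives 225° — the wind blows toward the southwest.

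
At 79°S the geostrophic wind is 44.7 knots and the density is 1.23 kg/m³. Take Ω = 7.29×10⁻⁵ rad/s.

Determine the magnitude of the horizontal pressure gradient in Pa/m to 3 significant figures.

4.05×10⁻³ Pa/m

Coriolis parameter at 79°S:
f = 2Ω sin φ = 2 × 7.29×10⁻⁵ × sin 79° = 1.43×10⁻⁴ s⁻¹
Wind speed in SI: 44.7 knots = 23.0 m/s
Geostrophic balance rearranged: |∂P/∂n| = f ρ V_g
|∂P/∂n| = 1.43×10⁻⁴ × 1.23 × 23.0 = 4.05×10⁻³ Pa/m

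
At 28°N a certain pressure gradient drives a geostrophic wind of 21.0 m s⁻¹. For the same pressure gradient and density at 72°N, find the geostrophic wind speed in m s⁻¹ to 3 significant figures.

10.4 m s⁻¹

With the same pressure gradient and density, V_g ∝ 1/f ∝ 1/sin φ.
V₂ = V₁ · sin φ₁ / sin φ₂ = 21.0 × sin 28° / sin 72°
V₂ = 21.0 × 0.4695/0.9511 = 10.4 m s⁻¹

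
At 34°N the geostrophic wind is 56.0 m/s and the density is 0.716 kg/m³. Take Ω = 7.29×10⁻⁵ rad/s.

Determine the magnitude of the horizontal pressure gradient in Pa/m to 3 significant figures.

3.27×10⁻³ Pa/m

Coriolis parameter at 34°N:
f = 2Ω sin φ = 2 × 7.29×10⁻⁵ × sin 34° = 8.15×10⁻⁵ s⁻¹
Geostrophic balance rearranged: |∂P/∂n| = f ρ V_g
|∂P/∂n| = 8.15×10⁻⁵ × 0.716 × 56.0 = 3.27×10⁻³ Pa/m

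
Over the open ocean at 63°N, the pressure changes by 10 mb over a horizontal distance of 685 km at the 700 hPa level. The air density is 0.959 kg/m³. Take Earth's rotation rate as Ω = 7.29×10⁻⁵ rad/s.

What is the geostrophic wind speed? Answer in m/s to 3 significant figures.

Coriolis parameter at 63°N:
f = 2Ω sin φ = 2 × 7.29×10⁻⁵ × sin 63° = 1.30×10⁻⁴ s⁻¹
Pressure gradient: |∂P/∂n| = 1000 Pa / 685000 m = 1.46×10⁻³ Pa/m
Geostrophic balance (pressure-gradient force = Coriolis force):
V_g = (1/(fρ)) |∂P/∂n| = 1.46×10⁻³ / (1.30×10⁻⁴ × 0.959) = 11.7 m/s

11.7 m/s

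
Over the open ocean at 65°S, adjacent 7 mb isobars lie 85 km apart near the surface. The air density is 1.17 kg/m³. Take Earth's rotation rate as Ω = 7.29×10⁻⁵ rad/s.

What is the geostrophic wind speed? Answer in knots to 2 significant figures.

100 knots

Coriolis parameter at 65°S:
f = 2Ω sin φ = 2 × 7.29×10⁻⁵ × sin 65° = 1.32×10⁻⁴ s⁻¹
Pressure gradient: |∂P/∂n| = 700 Pa / 85000 m = 8.24×10⁻³ Pa/m
Geostrophic balance (pressure-gradient force = Coriolis force):
V_g = (1/(fρ)) |∂P/∂n| = 8.24×10⁻³ / (1.32×10⁻⁴ × 1.17) = 53.3 m/s
Converting: 53.3 m/s × 1.944 = 100 knots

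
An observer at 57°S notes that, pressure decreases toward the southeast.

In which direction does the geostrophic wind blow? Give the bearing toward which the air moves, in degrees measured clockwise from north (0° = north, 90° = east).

045°

The pressure-gradient force points toward the southeast (bearing 135°).
Geostrophic balance: in the Southern Hemisphere the Coriolis force deflects motion to the left, so the geostrophic wind blows 90° to the left of the pressure-gradient force (low pressure on the right).
Rotating 135° by 90° counterclockwise gives 045° — the wind blows toward the northeast.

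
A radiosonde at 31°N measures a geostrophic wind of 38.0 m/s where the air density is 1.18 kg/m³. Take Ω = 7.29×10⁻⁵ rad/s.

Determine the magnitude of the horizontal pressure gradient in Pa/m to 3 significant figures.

3.37×10⁻³ Pa/m

Coriolis parameter at 31°N:
f = 2Ω sin φ = 2 × 7.29×10⁻⁵ × sin 31° = 7.51×10⁻⁵ s⁻¹
Geostrophic balance rearranged: |∂P/∂n| = f ρ V_g
|∂P/∂n| = 7.51×10⁻⁵ × 1.18 × 38.0 = 3.37×10⁻³ Pa/m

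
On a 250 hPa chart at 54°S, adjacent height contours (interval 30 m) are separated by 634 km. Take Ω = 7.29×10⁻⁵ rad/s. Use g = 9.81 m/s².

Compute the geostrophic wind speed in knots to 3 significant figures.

Coriolis parameter at 54°S:
f = 2Ω sin φ = 2 × 7.29×10⁻⁵ × sin 54° = 1.18×10⁻⁴ s⁻¹
Height gradient: |∂Z/∂n| = 30 m / 634000 m = 4.73×10⁻⁵
On a pressure surface, geostrophic balance gives V_g = (g/f)|∂Z/∂n|:
V_g = 9.81 × 4.73×10⁻⁵ / 1.18×10⁻⁴ = 3.94 m/s
Converting: 3.94 m/s × 1.944 = 7.65 knots

7.65 knots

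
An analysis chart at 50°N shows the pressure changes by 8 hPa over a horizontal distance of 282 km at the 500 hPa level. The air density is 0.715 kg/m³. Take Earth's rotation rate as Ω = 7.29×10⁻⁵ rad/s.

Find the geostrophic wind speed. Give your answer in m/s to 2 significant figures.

36 m/s

Coriolis parameter at 50°N:
f = 2Ω sin φ = 2 × 7.29×10⁻⁵ × sin 50° = 1.12×10⁻⁴ s⁻¹
Pressure gradient: |∂P/∂n| = 800 Pa / 282000 m = 2.84×10⁻³ Pa/m
Geostrophic balance (pressure-gradient force = Coriolis force):
V_g = (1/(fρ)) |∂P/∂n| = 2.84×10⁻³ / (1.12×10⁻⁴ × 0.715) = 35.5 m/s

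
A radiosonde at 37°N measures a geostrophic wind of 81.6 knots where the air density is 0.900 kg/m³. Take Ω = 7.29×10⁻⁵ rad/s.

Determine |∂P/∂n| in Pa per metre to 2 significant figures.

Coriolis parameter at 37°N:
f = 2Ω sin φ = 2 × 7.29×10⁻⁵ × sin 37° = 8.77×10⁻⁵ s⁻¹
Wind speed in SI: 81.6 knots = 42.0 m/s
Geostrophic balance rearranged: |∂P/∂n| = f ρ V_g
|∂P/∂n| = 8.77×10⁻⁵ × 0.900 × 42.0 = 3.32×10⁻³ Pa/m

3.3×10⁻³ Pa/m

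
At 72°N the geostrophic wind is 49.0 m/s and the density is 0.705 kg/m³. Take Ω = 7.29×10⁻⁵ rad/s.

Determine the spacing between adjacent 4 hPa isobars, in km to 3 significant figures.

83.5 km

Coriolis parameter at 72°N:
f = 2Ω sin φ = 2 × 7.29×10⁻⁵ × sin 72° = 1.39×10⁻⁴ s⁻¹
Geostrophic balance rearranged: |∂P/∂n| = f ρ V_g
|∂P/∂n| = 1.39×10⁻⁴ × 0.705 × 49.0 = 4.79×10⁻³ Pa/m
Isobar spacing: Δn = ΔP/|∂P/∂n| = 400 Pa / 4.79×10⁻³ Pa/m = 83505 m ≈ 83.5 km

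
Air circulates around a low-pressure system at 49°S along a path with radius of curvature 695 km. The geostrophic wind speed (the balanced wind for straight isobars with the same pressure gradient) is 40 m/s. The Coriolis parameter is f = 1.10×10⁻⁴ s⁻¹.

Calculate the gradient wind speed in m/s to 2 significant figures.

29 m/s

Around a low, centrifugal force acts outward with Coriolis, so pressure-gradient force balances both:
(1/ρ)|∂P/∂n| = fV + V²/R  →  V² + fR·V − fR·V_g = 0
With fR = 1.10×10⁻⁴ × 695×10³ m = 76.4 m/s:
V = [−fR + √((fR)² + 4 fR V_g)]/2 = [−76.4 + √(76.4² + 4×76.4×40)]/2 = 29 m/s
Subgeostrophic (V < V_g = 40 m/s), as expected around a low.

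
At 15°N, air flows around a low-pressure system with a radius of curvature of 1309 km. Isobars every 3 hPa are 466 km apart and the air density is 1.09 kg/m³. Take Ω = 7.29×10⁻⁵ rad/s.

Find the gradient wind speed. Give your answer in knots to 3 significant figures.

Coriolis parameter at 15°N:
f = 2Ω sin φ = 2 × 7.29×10⁻⁵ × sin 15° = 3.77×10⁻⁵ s⁻¹
Pressure gradient: |∂P/∂n| = 300 Pa / 466000 m = 6.44×10⁻⁴ Pa/m
Geostrophic speed: V_g = |∂P/∂n|/(fρ) = 6.44×10⁻⁴/(3.77×10⁻⁵ × 1.09) = 15.7 m/s
Around a low, centrifugal force acts outward with Coriolis, so pressure-gradient force balances both:
(1/ρ)|∂P/∂n| = fV + V²/R  →  V² + fR·V − fR·V_g = 0
With fR = 3.77×10⁻⁵ × 1309×10³ m = 49.4 m/s:
V = [−fR + √((fR)² + 4 fR V_g)]/2 = [−49.4 + √(49.4² + 4×49.4×15.7)]/2 = 12.5 m/s
Subgeostrophic (V < V_g = 15.7 m/s), as expected around a low.
Converting: 12.5 m/s × 1.944 = 24.3 knots

24.3 knots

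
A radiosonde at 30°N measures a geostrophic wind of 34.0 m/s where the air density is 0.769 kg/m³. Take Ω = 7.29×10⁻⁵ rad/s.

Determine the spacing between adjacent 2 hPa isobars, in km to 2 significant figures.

Coriolis parameter at 30°N:
f = 2Ω sin φ = 2 × 7.29×10⁻⁵ × sin 30° = 7.29×10⁻⁵ s⁻¹
Geostrophic balance rearranged: |∂P/∂n| = f ρ V_g
|∂P/∂n| = 7.29×10⁻⁵ × 0.769 × 34.0 = 1.91×10⁻³ Pa/m
Isobar spacing: Δn = ΔP/|∂P/∂n| = 200 Pa / 1.91×10⁻³ Pa/m = 104929 m ≈ 100 km

100 km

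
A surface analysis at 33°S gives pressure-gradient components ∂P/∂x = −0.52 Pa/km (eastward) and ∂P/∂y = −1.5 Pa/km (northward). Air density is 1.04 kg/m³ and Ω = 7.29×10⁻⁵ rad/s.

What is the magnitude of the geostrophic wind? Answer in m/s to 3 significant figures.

Coriolis parameter at 33°S:
f = 2Ω sin φ = 2 × 7.29×10⁻⁵ × sin 33° = 7.94×10⁻⁵ s⁻¹
In the Southern Hemisphere f is negative: f = −7.94×10⁻⁵ s⁻¹.
Component geostrophic relations (x east, y north):
u_g = −(1/(fρ)) ∂P/∂y,  v_g = (1/(fρ)) ∂P/∂x
u_g = −(−1.5×10⁻³)/(−7.94×10⁻⁵ × 1.04) = −18.2 m/s;  v_g = (−0.52×10⁻³)/(−7.94×10⁻⁵ × 1.04) = 6.30 m/s
|V_g| = √(u_g² + v_g²) = 19.2 m/s

19.2 m/s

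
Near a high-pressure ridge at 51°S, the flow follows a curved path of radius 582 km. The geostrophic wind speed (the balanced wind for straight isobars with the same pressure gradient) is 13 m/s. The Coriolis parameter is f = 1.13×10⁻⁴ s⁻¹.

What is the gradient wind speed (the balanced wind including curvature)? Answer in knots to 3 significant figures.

Around a high, pressure-gradient force acts outward with centrifugal, so Coriolis balances both:
fV = (1/ρ)|∂P/∂n| + V²/R  →  V² − fR·V + fR·V_g = 0
With fR = 1.13×10⁻⁴ × 582×10³ m = 65.8 m/s:
V = [fR − √((fR)² − 4 fR V_g)]/2 = [65.8 − √(65.8² − 4×65.8×13)]/2 = 17.8 m/s
Supergeostrophic (V > V_g = 13 m/s), as expected around a high.
Converting: 17.8 m/s × 1.944 = 34.7 knots

34.7 knots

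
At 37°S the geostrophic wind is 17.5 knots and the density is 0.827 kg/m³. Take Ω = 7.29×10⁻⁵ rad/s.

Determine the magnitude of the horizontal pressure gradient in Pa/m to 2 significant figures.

Coriolis parameter at 37°S:
f = 2Ω sin φ = 2 × 7.29×10⁻⁵ × sin 37° = 8.77×10⁻⁵ s⁻¹
Wind speed in SI: 17.5 knots = 9.00 m/s
Geostrophic balance rearranged: |∂P/∂n| = f ρ V_g
|∂P/∂n| = 8.77×10⁻⁵ × 0.827 × 9.00 = 6.53×10⁻⁴ Pa/m

6.5×10⁻⁴ Pa/m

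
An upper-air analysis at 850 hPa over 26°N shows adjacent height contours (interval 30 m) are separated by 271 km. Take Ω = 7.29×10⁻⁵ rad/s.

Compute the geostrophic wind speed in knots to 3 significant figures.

Coriolis parameter at 26°N:
f = 2Ω sin φ = 2 × 7.29×10⁻⁵ × sin 26° = 6.39×10⁻⁵ s⁻¹
Height gradient: |∂Z/∂n| = 30 m / 271000 m = 1.11×10⁻⁴
On a pressure surface, geostrophic balance gives V_g = (g/f)|∂Z/∂n|:
V_g = 9.81 × 1.11×10⁻⁴ / 6.39×10⁻⁵ = 17.0 m/s
Converting: 17.0 m/s × 1.944 = 33.0 knots

33.0 knots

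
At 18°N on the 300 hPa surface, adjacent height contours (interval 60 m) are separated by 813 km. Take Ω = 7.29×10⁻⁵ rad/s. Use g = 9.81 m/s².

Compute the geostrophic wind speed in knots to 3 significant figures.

Coriolis parameter at 18°N:
f = 2Ω sin φ = 2 × 7.29×10⁻⁵ × sin 18° = 4.51×10⁻⁵ s⁻¹
Height gradient: |∂Z/∂n| = 60 m / 813000 m = 7.38×10⁻⁵
On a pressure surface, geostrophic balance gives V_g = (g/f)|∂Z/∂n|:
V_g = 9.81 × 7.38×10⁻⁵ / 4.51×10⁻⁵ = 16.1 m/s
Converting: 16.1 m/s × 1.944 = 31.2 knots

31.2 knots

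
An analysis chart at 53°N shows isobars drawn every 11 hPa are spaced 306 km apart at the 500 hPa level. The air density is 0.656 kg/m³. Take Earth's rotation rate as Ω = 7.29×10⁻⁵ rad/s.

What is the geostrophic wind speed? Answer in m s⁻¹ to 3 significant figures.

Coriolis parameter at 53°N:
f = 2Ω sin φ = 2 × 7.29×10⁻⁵ × sin 53° = 1.16×10⁻⁴ s⁻¹
Pressure gradient: |∂P/∂n| = 1100 Pa / 306000 m = 3.59×10⁻³ Pa/m
Geostrophic balance (pressure-gradient force = Coriolis force):
V_g = (1/(fρ)) |∂P/∂n| = 3.59×10⁻³ / (1.16×10⁻⁴ × 0.656) = 47.1 m/s

47.1 m s⁻¹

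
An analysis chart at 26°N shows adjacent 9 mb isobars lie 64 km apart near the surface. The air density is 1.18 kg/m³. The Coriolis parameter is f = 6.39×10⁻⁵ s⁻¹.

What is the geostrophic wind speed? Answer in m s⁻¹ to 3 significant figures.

187 m s⁻¹

Pressure gradient: |∂P/∂n| = 900 Pa / 64000 m = 1.41×10⁻² Pa/m
Geostrophic balance (pressure-gradient force = Coriolis force):
V_g = (1/(fρ)) |∂P/∂n| = 1.41×10⁻² / (6.39×10⁻⁵ × 1.18) = 187 m/s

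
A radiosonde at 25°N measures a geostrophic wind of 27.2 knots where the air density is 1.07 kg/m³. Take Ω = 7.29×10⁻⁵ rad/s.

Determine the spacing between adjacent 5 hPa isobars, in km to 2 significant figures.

Coriolis parameter at 25°N:
f = 2Ω sin φ = 2 × 7.29×10⁻⁵ × sin 25° = 6.16×10⁻⁵ s⁻¹
Wind speed in SI: 27.2 knots = 14.0 m/s
Geostrophic balance rearranged: |∂P/∂n| = f ρ V_g
|∂P/∂n| = 6.16×10⁻⁵ × 1.07 × 14.0 = 9.23×10⁻⁴ Pa/m
Isobar spacing: Δn = ΔP/|∂P/∂n| = 500 Pa / 9.23×10⁻⁴ Pa/m = 541968 m ≈ 540 km

540 km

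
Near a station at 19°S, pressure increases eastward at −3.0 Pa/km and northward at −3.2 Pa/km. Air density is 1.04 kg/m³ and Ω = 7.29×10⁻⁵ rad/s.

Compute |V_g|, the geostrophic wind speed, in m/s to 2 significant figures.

Coriolis parameter at 19°S:
f = 2Ω sin φ = 2 × 7.29×10⁻⁵ × sin 19° = 4.75×10⁻⁵ s⁻¹
In the Southern Hemisphere f is negative: f = −4.75×10⁻⁵ s⁻¹.
Component geostrophic relations (x east, y north):
u_g = −(1/(fρ)) ∂P/∂y,  v_g = (1/(fρ)) ∂P/∂x
u_g = −(−3.2×10⁻³)/(−4.75×10⁻⁵ × 1.04) = −64.8 m/s;  v_g = (−3.0×10⁻³)/(−4.75×10⁻⁵ × 1.04) = 60.8 m/s
|V_g| = √(u_g² + v_g²) = 88.9 m/s

89 m/s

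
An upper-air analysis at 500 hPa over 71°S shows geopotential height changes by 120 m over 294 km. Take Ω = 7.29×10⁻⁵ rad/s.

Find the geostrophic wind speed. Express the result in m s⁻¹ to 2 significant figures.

29 m s⁻¹

Coriolis parameter at 71°S:
f = 2Ω sin φ = 2 × 7.29×10⁻⁵ × sin 71° = 1.38×10⁻⁴ s⁻¹
Height gradient: |∂Z/∂n| = 120 m / 294000 m = 4.08×10⁻⁴
On a pressure surface, geostrophic balance gives V_g = (g/f)|∂Z/∂n|:
V_g = 9.81 × 4.08×10⁻⁴ / 1.38×10⁻⁴ = 29.0 m/s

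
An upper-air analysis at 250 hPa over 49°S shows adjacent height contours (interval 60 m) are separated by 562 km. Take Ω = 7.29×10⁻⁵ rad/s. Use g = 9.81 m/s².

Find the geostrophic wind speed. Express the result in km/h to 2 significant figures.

34 km/h

Coriolis parameter at 49°S:
f = 2Ω sin φ = 2 × 7.29×10⁻⁵ × sin 49° = 1.10×10⁻⁴ s⁻¹
Height gradient: |∂Z/∂n| = 60 m / 562000 m = 1.07×10⁻⁴
On a pressure surface, geostrophic balance gives V_g = (g/f)|∂Z/∂n|:
V_g = 9.81 × 1.07×10⁻⁴ / 1.10×10⁻⁴ = 9.52 m/s
Converting: 9.52 m/s × 3.6 = 34 km/h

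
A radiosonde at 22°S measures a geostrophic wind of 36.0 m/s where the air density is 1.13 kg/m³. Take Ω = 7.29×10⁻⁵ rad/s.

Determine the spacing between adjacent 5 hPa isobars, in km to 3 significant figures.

Coriolis parameter at 22°S:
f = 2Ω sin φ = 2 × 7.29×10⁻⁵ × sin 22° = 5.46×10⁻⁵ s⁻¹
Geostrophic balance rearranged: |∂P/∂n| = f ρ V_g
|∂P/∂n| = 5.46×10⁻⁵ × 1.13 × 36.0 = 2.22×10⁻³ Pa/m
Isobar spacing: Δn = ΔP/|∂P/∂n| = 500 Pa / 2.22×10⁻³ Pa/m = 225038 m ≈ 225 km

225 km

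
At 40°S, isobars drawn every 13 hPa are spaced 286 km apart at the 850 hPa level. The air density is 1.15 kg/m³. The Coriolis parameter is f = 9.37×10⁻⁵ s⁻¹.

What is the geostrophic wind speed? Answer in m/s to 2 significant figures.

42 m/s

Pressure gradient: |∂P/∂n| = 1300 Pa / 286000 m = 4.55×10⁻³ Pa/m
Geostrophic balance (pressure-gradient force = Coriolis force):
V_g = (1/(fρ)) |∂P/∂n| = 4.55×10⁻³ / (9.37×10⁻⁵ × 1.15) = 42.2 m/s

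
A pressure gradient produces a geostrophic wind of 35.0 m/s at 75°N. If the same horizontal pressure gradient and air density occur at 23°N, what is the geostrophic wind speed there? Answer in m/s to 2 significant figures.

With the same pressure gradient and density, V_g ∝ 1/f ∝ 1/sin φ.
V₂ = V₁ · sin φ₁ / sin φ₂ = 35.0 × sin 75° / sin 23°
V₂ = 35.0 × 0.9659/0.3907 = 87 m/s

87 m/s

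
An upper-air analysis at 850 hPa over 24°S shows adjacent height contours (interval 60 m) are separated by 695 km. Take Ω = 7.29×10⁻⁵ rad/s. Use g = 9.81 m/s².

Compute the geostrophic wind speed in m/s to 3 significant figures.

14.3 m/s

Coriolis parameter at 24°S:
f = 2Ω sin φ = 2 × 7.29×10⁻⁵ × sin 24° = 5.93×10⁻⁵ s⁻¹
Height gradient: |∂Z/∂n| = 60 m / 695000 m = 8.63×10⁻⁵
On a pressure surface, geostrophic balance gives V_g = (g/f)|∂Z/∂n|:
V_g = 9.81 × 8.63×10⁻⁵ / 5.93×10⁻⁵ = 14.3 m/s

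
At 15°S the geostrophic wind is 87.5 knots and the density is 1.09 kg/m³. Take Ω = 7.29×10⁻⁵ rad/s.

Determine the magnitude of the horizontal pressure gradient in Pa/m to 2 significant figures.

1.9×10⁻³ Pa/m

Coriolis parameter at 15°S:
f = 2Ω sin φ = 2 × 7.29×10⁻⁵ × sin 15° = 3.77×10⁻⁵ s⁻¹
Wind speed in SI: 87.5 knots = 45.0 m/s
Geostrophic balance rearranged: |∂P/∂n| = f ρ V_g
|∂P/∂n| = 3.77×10⁻⁵ × 1.09 × 45.0 = 1.85×10⁻³ Pa/m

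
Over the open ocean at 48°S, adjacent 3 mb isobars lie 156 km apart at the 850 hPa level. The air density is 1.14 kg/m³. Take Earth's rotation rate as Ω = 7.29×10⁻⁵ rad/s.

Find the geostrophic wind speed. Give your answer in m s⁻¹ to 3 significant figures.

Coriolis parameter at 48°S:
f = 2Ω sin φ = 2 × 7.29×10⁻⁵ × sin 48° = 1.08×10⁻⁴ s⁻¹
Pressure gradient: |∂P/∂n| = 300 Pa / 156000 m = 1.92×10⁻³ Pa/m
Geostrophic balance (pressure-gradient force = Coriolis force):
V_g = (1/(fρ)) |∂P/∂n| = 1.92×10⁻³ / (1.08×10⁻⁴ × 1.14) = 15.6 m/s

15.6 m s⁻¹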